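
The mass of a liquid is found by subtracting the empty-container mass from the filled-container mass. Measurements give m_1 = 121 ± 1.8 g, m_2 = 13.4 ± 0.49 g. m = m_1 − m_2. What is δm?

1.87 g

Sums and differences: (δm)² = Σ (cᵢ δxᵢ)².
  (δm_1)² = 3.24;  (δm_2)² = 0.240
δm = √(3.48) = 1.87 g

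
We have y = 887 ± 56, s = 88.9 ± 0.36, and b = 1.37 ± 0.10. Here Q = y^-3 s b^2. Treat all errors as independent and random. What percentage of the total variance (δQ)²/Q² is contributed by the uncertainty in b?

(δQ/Q)² = (-3·δy/y)² + (1·δs/s)² + (2·δb/b)²
  y term: (-3×0.0631)² = 0.0359
  s term: (1×0.00405)² = 1.64e-05
  b term: (2×0.0730)² = 0.0213
Total = 0.0572. Share from b = 0.0213/0.0572 = 0.373.

37.3%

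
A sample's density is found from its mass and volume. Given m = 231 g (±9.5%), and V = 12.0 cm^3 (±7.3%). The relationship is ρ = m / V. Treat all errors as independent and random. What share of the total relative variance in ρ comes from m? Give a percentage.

62.9%

(δρ/ρ)² = (1·δm/m)² + (-1·δV/V)²
  m term: (1×0.0950)² = 0.00903
  V term: (-1×0.0730)² = 0.00533
Total = 0.0144. Share from m = 0.00903/0.0144 = 0.629.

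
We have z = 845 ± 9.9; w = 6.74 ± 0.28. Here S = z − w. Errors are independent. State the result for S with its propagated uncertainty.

838 ± 9.90

S is a linear combination, so absolute uncertainties add in quadrature:
  (δz)² = 98.0;  (δw)² = 0.0784
δS = √(98.1) = 9.90
S = 838.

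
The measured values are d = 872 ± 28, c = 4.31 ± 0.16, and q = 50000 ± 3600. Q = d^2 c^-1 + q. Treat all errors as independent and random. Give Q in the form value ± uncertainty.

Let p = d^2·c^-1 = 1.76e+05. δp/p = √((2·δd/d)² + (-1·δc/c)²) = √(0.00412 + 0.00138) = 0.0742, so δp = 13100.
Q = p + q: δQ = √(δp² + δq²) = √(1.71e+08 + 1.3e+07) = 13600
Q = 2.26e+05.

(2.26 ± 0.136) × 10^5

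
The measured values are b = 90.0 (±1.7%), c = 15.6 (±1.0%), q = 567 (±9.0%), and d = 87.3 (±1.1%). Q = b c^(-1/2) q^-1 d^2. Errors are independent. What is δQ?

Since Q is a product/quotient, work with relative uncertainties:
  (1·δb/b)² = (1×0.0170)² = 0.000289;  (−½·δc/c)² = (-0.5×0.0100)² = 2.5e-05;  (-1·δq/q)² = (-1×0.0900)² = 0.00810;  (2·δd/d)² = (2×0.0110)² = 0.000484
δQ/Q = √(0.00890) = 0.0943
Q = 306, so δQ = 0.0943 × 306 = 28.9.

28.9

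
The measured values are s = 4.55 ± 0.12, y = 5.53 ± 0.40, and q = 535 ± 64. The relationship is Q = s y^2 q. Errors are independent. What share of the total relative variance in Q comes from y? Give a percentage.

58.2%

(δQ/Q)² = (1·δs/s)² + (2·δy/y)² + (1·δq/q)²
  s term: (1×0.0264)² = 0.000696
  y term: (2×0.0723)² = 0.0209
  q term: (1×0.120)² = 0.0143
Total = 0.0359. Share from y = 0.0209/0.0359 = 0.582.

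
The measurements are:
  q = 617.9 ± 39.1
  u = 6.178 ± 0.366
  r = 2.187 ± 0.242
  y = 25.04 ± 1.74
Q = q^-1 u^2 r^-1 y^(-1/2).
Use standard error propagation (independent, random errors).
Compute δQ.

0.00100

Relative error in a monomial: (δQ/Q)² = Σ (nᵢ · δxᵢ/xᵢ)².
  (-1·δq/q)² = (-1×0.0633)² = 0.00400;  (2·δu/u)² = (2×0.0592)² = 0.0140;  (-1·δr/r)² = (-1×0.111)² = 0.0122;  (−½·δy/y)² = (-0.5×0.0695)² = 0.00121
δQ/Q = √(0.0315) = 0.177
Q = 0.005644, so δQ = 0.177 × 0.005644 = 0.00100.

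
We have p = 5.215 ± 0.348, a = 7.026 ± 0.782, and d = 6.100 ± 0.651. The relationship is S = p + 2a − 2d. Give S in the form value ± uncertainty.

7.067 ± 2.06

For a sum/difference, combine absolute errors in quadrature:
  (δp)² = 0.121;  (2·δa)² = 2.45;  (2·δd)² = 1.70
δS = √(4.26) = 2.06
S = 7.067.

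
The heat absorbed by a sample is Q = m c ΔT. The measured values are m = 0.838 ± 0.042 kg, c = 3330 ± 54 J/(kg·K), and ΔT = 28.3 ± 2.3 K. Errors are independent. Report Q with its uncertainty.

79000 ± 7650 J

Since Q is a product/quotient, work with relative uncertainties:
  (1·δm/m)² = (1×0.0501)² = 0.00251;  (1·δc/c)² = (1×0.0162)² = 0.000263;  (1·δΔT/ΔT)² = (1×0.0813)² = 0.00661
δQ/Q = √(0.00938) = 0.0969
Q = 79000 J, so δQ = 0.0969 × 79000 = 7650 J.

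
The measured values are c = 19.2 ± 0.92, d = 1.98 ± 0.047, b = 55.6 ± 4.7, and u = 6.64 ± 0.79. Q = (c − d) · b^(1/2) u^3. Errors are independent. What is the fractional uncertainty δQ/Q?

0.363

Let w = c − d = 17.2. δw = √(δc² + δd²) = √(0.846 + 0.00221) = 0.921, so δw/w = 0.0535.
Q is then a monomial in w, b, u:
δQ/Q = √((δw/w)² + (½·δb/b)² + (3·δu/u)²) = √(0.00286 + 0.00179 + 0.127) = 0.363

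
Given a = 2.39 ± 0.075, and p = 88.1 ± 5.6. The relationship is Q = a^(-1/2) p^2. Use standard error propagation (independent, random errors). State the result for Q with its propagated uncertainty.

5020 ± 643

Relative error in a monomial: (δQ/Q)² = Σ (nᵢ · δxᵢ/xᵢ)².
  (−½·δa/a)² = (-0.5×0.0314)² = 0.000246;  (2·δp/p)² = (2×0.0636)² = 0.0162
δQ/Q = √(0.0164) = 0.128
Q = 5020, so δQ = 0.128 × 5020 = 643.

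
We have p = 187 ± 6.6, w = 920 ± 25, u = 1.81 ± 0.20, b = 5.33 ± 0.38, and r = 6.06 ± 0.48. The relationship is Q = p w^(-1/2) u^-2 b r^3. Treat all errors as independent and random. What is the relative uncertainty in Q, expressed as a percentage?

Q is a product of powers, so relative uncertainties combine in quadrature:
  (1·δp/p)² = (1×0.0353)² = 0.00125;  (−½·δw/w)² = (-0.5×0.0272)² = 0.000185;  (-2·δu/u)² = (-2×0.110)² = 0.0488;  (1·δb/b)² = (1×0.0713)² = 0.00508;  (3·δr/r)² = (3×0.0792)² = 0.0565
δQ/Q = √(0.112) = 0.334

33.4%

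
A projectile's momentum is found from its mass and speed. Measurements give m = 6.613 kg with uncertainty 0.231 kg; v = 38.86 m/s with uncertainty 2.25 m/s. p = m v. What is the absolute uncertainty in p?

17.4 kg·m/s

For a monomial p ∝ m, v, fractional errors add in quadrature:
  (1·δm/m)² = (1×0.0349)² = 0.00122;  (1·δv/v)² = (1×0.0579)² = 0.00335
δp/p = √(0.00457) = 0.0676
p = 257.0 kg·m/s, so δp = 0.0676 × 257.0 = 17.4 kg·m/s.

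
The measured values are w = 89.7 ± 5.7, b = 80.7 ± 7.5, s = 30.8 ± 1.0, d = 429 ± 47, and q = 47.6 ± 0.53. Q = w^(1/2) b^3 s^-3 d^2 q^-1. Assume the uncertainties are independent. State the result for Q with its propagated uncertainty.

Products/powers → add relative errors in quadrature, weighted by exponent:
  (½·δw/w)² = (0.5×0.0635)² = 0.00101;  (3·δb/b)² = (3×0.0929)² = 0.0777;  (-3·δs/s)² = (-3×0.0325)² = 0.00949;  (2·δd/d)² = (2×0.110)² = 0.0480;  (-1·δq/q)² = (-1×0.0111)² = 0.000124
δQ/Q = √(0.136) = 0.369
Q = 6.59e+05, so δQ = 0.369 × 6.59e+05 = 2.43e+05.

(6.59 ± 2.43) × 10^5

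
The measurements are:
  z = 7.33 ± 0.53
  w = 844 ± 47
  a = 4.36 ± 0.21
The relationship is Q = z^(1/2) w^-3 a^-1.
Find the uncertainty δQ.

For a monomial Q ∝ z^(1/2), w^-3, a^-1, fractional errors add in quadrature:
  (½·δz/z)² = (0.5×0.0723)² = 0.00131;  (-3·δw/w)² = (-3×0.0557)² = 0.0279;  (-1·δa/a)² = (-1×0.0482)² = 0.00232
δQ/Q = √(0.0315) = 0.178
Q = 1.03e-09, so δQ = 0.178 × 1.03e-09 = 1.83e-10.

1.83e-10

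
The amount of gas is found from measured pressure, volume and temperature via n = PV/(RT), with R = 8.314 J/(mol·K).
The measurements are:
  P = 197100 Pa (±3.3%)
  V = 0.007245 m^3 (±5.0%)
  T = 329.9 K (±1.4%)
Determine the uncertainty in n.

0.0320 mol

Relative error in a monomial: (δn/n)² = Σ (nᵢ · δxᵢ/xᵢ)².
  (1·δP/P)² = (1×0.0330)² = 0.00109;  (1·δV/V)² = (1×0.0500)² = 0.00250;  (-1·δT/T)² = (-1×0.0140)² = 0.000196
δn/n = √(0.00379) = 0.0615
n = 0.5206 mol, so δn = 0.0615 × 0.5206 = 0.0320 mol.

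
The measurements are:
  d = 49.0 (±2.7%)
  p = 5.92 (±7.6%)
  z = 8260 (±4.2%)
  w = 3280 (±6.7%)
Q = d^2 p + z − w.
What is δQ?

1390

Let h = d^2·p = 14200. δh/h = √((2·δd/d)² + (1·δp/p)²) = √(0.00292 + 0.00578) = 0.0932, so δh = 1330.
Q = h + z − w: δQ = √(δh² + δz² + δw²) = √(1.76e+06 + 1.2e+05 + 48300) = 1390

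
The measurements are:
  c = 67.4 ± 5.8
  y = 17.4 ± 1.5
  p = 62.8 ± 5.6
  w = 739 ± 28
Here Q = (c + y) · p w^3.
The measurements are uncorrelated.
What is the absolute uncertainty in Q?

Let u = c + y = 84.8. δu = √(δc² + δy²) = √(33.6 + 2.25) = 5.99, so δu/u = 0.0706.
Q is then a monomial in u, p, w:
δQ/Q = √((δu/u)² + (1·δp/p)² + (3·δw/w)²) = √(0.00499 + 0.00795 + 0.0129) = 0.161
Q = 2.15e+12, so δQ = 0.161 × 2.15e+12 = 3.46e+11.

3.46e+11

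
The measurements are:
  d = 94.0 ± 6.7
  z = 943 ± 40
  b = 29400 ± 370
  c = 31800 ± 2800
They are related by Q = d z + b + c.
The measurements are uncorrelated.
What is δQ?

Let p = d·z = 88600. δp/p = √((1·δd/d)² + (1·δz/z)²) = √(0.00508 + 0.00180) = 0.0829, so δp = 7350.
Q = p + b + c: δQ = √(δp² + δb² + δc²) = √(5.41e+07 + 1.37e+05 + 7.84e+06) = 7880

7880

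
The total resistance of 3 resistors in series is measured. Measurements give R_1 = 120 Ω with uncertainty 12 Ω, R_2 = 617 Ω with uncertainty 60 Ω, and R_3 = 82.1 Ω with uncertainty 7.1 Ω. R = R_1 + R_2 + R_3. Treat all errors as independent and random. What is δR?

Sums and differences: (δR)² = Σ (cᵢ δxᵢ)².
  (δR_1)² = 144;  (δR_2)² = 3600;  (δR_3)² = 50.4
δR = √(3790) = 61.6 Ω

61.6 Ω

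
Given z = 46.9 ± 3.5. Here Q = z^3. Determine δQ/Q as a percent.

Q ∝ z^3, so δQ/Q = |3| · δz/z = 3 × 0.0746 = 0.224.

22.4%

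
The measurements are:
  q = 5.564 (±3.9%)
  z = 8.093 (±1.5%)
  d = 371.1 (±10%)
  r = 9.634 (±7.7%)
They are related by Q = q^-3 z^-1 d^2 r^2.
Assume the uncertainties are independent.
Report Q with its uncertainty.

Each factor contributes (exponent × relative error)² to (δQ/Q)²:
  (-3·δq/q)² = (-3×0.0390)² = 0.0137;  (-1·δz/z)² = (-1×0.0150)² = 0.000225;  (2·δd/d)² = (2×0.100)² = 0.0400;  (2·δr/r)² = (2×0.0770)² = 0.0237
δQ/Q = √(0.0776) = 0.279
Q = 9169, so δQ = 0.279 × 9169 = 2550.

9169 ± 2550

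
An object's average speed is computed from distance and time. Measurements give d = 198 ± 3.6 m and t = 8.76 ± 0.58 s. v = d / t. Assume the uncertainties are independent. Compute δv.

v is a product of powers, so relative uncertainties combine in quadrature:
  (1·δd/d)² = (1×0.0182)² = 0.000331;  (-1·δt/t)² = (-1×0.0662)² = 0.00438
δv/v = √(0.00471) = 0.0687
v = 22.6 m/s, so δv = 0.0687 × 22.6 = 1.55 m/s.

1.55 m/s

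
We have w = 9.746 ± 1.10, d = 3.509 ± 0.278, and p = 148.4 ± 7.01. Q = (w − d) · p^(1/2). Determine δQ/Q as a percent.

18.3%

Let u = w − d = 6.237. δu = √(δw² + δd²) = √(1.21 + 0.0773) = 1.13, so δu/u = 0.182.
Q is then a monomial in u, p:
δQ/Q = √((δu/u)² + (½·δp/p)²) = √(0.0331 + 0.000558) = 0.183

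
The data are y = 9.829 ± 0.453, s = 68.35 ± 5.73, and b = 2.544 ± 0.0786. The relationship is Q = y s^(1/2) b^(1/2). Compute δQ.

Q is a product of powers, so relative uncertainties combine in quadrature:
  (1·δy/y)² = (1×0.0461)² = 0.00212;  (½·δs/s)² = (0.5×0.0838)² = 0.00176;  (½·δb/b)² = (0.5×0.0309)² = 0.000239
δQ/Q = √(0.00412) = 0.0642
Q = 129.6, so δQ = 0.0642 × 129.6 = 8.32.

8.32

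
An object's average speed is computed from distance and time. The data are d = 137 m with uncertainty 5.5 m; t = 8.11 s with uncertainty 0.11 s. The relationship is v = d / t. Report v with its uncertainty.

Products/powers → add relative errors in quadrature, weighted by exponent:
  (1·δd/d)² = (1×0.0401)² = 0.00161;  (-1·δt/t)² = (-1×0.0136)² = 0.000184
δv/v = √(0.00180) = 0.0424
v = 16.9 m/s, so δv = 0.0424 × 16.9 = 0.716 m/s.

16.9 ± 0.716 m/s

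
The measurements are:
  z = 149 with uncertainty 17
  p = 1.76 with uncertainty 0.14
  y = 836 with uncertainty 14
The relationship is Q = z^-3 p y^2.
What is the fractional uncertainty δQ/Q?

0.353

Q is a product of powers, so relative uncertainties combine in quadrature:
  (-3·δz/z)² = (-3×0.114)² = 0.117;  (1·δp/p)² = (1×0.0795)² = 0.00633;  (2·δy/y)² = (2×0.0167)² = 0.00112
δQ/Q = √(0.125) = 0.353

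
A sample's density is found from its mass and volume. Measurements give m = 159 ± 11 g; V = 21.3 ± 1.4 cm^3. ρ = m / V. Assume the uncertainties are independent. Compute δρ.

0.712 g/cm^3

Products/powers → add relative errors in quadrature, weighted by exponent:
  (1·δm/m)² = (1×0.0692)² = 0.00479;  (-1·δV/V)² = (-1×0.0657)² = 0.00432
δρ/ρ = √(0.00911) = 0.0954
ρ = 7.46 g/cm^3, so δρ = 0.0954 × 7.46 = 0.712 g/cm^3.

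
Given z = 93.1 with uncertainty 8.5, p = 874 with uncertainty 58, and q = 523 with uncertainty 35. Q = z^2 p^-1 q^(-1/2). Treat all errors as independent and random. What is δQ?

0.0855

Relative error in a monomial: (δQ/Q)² = Σ (nᵢ · δxᵢ/xᵢ)².
  (2·δz/z)² = (2×0.0913)² = 0.0333;  (-1·δp/p)² = (-1×0.0664)² = 0.00440;  (−½·δq/q)² = (-0.5×0.0669)² = 0.00112
δQ/Q = √(0.0389) = 0.197
Q = 0.434, so δQ = 0.197 × 0.434 = 0.0855.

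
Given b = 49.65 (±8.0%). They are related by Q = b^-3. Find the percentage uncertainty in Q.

24.0%

For a monomial Q ∝ b^-3, fractional errors add in quadrature:
  (-3·δb/b)² = (-3×0.0800)² = 0.0576
δQ/Q = √(0.0576) = 0.240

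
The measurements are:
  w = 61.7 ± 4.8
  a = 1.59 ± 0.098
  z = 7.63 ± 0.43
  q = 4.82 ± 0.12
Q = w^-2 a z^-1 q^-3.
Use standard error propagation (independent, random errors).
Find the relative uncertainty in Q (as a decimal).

Relative error in a monomial: (δQ/Q)² = Σ (nᵢ · δxᵢ/xᵢ)².
  (-2·δw/w)² = (-2×0.0778)² = 0.0242;  (1·δa/a)² = (1×0.0616)² = 0.00380;  (-1·δz/z)² = (-1×0.0564)² = 0.00318;  (-3·δq/q)² = (-3×0.0249)² = 0.00558
δQ/Q = √(0.0368) = 0.192

0.192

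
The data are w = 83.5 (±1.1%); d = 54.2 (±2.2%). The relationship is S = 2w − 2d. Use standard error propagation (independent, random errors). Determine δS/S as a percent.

Sums and differences: (δS)² = Σ (cᵢ δxᵢ)².
  (2·δw)² = 3.37;  (2·δd)² = 5.69
δS = √(9.06) = 3.01
S = 58.6, so δS/S = 3.01/58.6 = 0.0514.

5.14%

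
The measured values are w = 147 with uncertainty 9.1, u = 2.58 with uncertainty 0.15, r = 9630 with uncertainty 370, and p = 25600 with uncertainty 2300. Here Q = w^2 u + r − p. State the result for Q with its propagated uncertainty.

39800 ± 7970

Let h = w^2·u = 55800. δh/h = √((2·δw/w)² + (1·δu/u)²) = √(0.0153 + 0.00338) = 0.137, so δh = 7630.
Q = h + r − p: δQ = √(δh² + δr² + δp²) = √(5.82e+07 + 1.37e+05 + 5.29e+06) = 7970
Q = 39800.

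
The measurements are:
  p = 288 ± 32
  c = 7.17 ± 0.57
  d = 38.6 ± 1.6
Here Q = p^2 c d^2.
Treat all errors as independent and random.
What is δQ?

2.22e+08

Since Q is a product/quotient, work with relative uncertainties:
  (2·δp/p)² = (2×0.111)² = 0.0494;  (1·δc/c)² = (1×0.0795)² = 0.00632;  (2·δd/d)² = (2×0.0415)² = 0.00687
δQ/Q = √(0.0626) = 0.250
Q = 8.86e+08, so δQ = 0.250 × 8.86e+08 = 2.22e+08.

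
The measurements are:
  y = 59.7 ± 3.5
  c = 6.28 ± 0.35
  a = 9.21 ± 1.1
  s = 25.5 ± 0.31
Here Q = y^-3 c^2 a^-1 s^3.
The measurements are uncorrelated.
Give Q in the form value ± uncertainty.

For a monomial Q ∝ y^-3, c^2, a^-1, s^3, fractional errors add in quadrature:
  (-3·δy/y)² = (-3×0.0586)² = 0.0309;  (2·δc/c)² = (2×0.0557)² = 0.0124;  (-1·δa/a)² = (-1×0.119)² = 0.0143;  (3·δs/s)² = (3×0.0122)² = 0.00133
δQ/Q = √(0.0590) = 0.243
Q = 0.334, so δQ = 0.243 × 0.334 = 0.0810.

0.334 ± 0.0810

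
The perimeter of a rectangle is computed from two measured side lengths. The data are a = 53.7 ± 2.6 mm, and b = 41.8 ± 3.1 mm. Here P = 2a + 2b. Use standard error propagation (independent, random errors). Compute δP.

P is a linear combination, so absolute uncertainties add in quadrature:
  (2·δa)² = 27.0;  (2·δb)² = 38.4
δP = √(65.5) = 8.09 mm

8.09 mm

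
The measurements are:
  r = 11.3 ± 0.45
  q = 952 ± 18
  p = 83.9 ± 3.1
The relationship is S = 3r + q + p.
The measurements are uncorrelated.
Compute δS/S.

Sums and differences: (δS)² = Σ (cᵢ δxᵢ)².
  (3·δr)² = 1.82;  (δq)² = 324;  (δp)² = 9.61
δS = √(335) = 18.3
S = 1070, so δS/S = 18.3/1070 = 0.0171.

0.0171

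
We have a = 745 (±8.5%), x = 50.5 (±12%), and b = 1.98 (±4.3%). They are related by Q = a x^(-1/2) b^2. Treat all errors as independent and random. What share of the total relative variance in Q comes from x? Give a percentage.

19.8%

(δQ/Q)² = (1·δa/a)² + (−½·δx/x)² + (2·δb/b)²
  a term: (1×0.0850)² = 0.00723
  x term: (-0.5×0.120)² = 0.00360
  b term: (2×0.0430)² = 0.00740
Total = 0.0182. Share from x = 0.00360/0.0182 = 0.198.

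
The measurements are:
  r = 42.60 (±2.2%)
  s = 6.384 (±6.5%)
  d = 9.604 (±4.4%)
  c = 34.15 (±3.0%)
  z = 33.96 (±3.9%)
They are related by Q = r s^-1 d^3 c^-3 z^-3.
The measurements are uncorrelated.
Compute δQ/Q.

0.210

Relative error in a monomial: (δQ/Q)² = Σ (nᵢ · δxᵢ/xᵢ)².
  (1·δr/r)² = (1×0.0220)² = 0.000484;  (-1·δs/s)² = (-1×0.0650)² = 0.00423;  (3·δd/d)² = (3×0.0440)² = 0.0174;  (-3·δc/c)² = (-3×0.0300)² = 0.00810;  (-3·δz/z)² = (-3×0.0390)² = 0.0137
δQ/Q = √(0.0439) = 0.210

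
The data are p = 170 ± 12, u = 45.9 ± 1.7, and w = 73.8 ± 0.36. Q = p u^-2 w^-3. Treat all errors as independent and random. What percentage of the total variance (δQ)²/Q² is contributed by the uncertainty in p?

(δQ/Q)² = (1·δp/p)² + (-2·δu/u)² + (-3·δw/w)²
  p term: (1×0.0706)² = 0.00498
  u term: (-2×0.0370)² = 0.00549
  w term: (-3×0.00488)² = 0.000214
Total = 0.0107. Share from p = 0.00498/0.0107 = 0.466.

46.6%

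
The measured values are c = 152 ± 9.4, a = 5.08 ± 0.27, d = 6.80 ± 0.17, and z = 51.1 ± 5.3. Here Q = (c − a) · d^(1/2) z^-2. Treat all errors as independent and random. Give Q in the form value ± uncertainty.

Let u = c − a = 147. δu = √(δc² + δa²) = √(88.4 + 0.0729) = 9.40, so δu/u = 0.0640.
Q is then a monomial in u, d, z:
δQ/Q = √((δu/u)² + (½·δd/d)² + (-2·δz/z)²) = √(0.00410 + 0.000156 + 0.0430) = 0.217
Q = 0.147, so δQ = 0.217 × 0.147 = 0.0319.

0.147 ± 0.0319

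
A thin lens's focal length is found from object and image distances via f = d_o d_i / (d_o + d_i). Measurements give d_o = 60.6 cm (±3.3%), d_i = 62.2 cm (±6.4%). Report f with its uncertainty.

30.7 ± 1.10 cm

∂f/∂d_o = (d_i/(d_o+d_i))² = 0.257;  ∂f/∂d_i = (d_o/(d_o+d_i))² = 0.244
δf = √((∂f/∂d_o · δd_o)² + (∂f/∂d_i · δd_i)²) = √(0.263 + 0.940) = 1.10 cm
f = 30.7 cm.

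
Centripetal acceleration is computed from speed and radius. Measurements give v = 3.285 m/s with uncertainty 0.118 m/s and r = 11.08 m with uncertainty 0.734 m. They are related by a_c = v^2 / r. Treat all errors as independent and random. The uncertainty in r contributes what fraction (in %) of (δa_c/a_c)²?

46.0%

(δa_c/a_c)² = (2·δv/v)² + (-1·δr/r)²
  v term: (2×0.0359)² = 0.00516
  r term: (-1×0.0662)² = 0.00439
Total = 0.00955. Share from r = 0.00439/0.00955 = 0.460.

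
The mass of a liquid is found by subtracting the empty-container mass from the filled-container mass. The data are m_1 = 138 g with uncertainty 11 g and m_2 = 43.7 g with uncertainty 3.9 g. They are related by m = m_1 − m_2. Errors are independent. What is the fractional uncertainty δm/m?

Absolute uncertainties add in quadrature for a linear combination:
  (δm_1)² = 121;  (δm_2)² = 15.2
δm = √(136) = 11.7 g
m = 94.3 g, so δm/m = 11.7/94.3 = 0.124.

0.124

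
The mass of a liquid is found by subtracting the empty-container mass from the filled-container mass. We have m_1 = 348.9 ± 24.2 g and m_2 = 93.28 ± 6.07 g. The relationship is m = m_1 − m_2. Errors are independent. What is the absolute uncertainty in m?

m is a linear combination, so absolute uncertainties add in quadrature:
  (δm_1)² = 586;  (δm_2)² = 36.8
δm = √(622) = 24.9 g

24.9 g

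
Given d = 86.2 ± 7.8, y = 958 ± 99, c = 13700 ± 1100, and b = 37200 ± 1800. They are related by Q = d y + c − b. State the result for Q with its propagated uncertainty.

59100 ± 11500

Let p = d·y = 82600. δp/p = √((1·δd/d)² + (1·δy/y)²) = √(0.00819 + 0.0107) = 0.137, so δp = 11300.
Q = p + c − b: δQ = √(δp² + δc² + δb²) = √(1.29e+08 + 1.21e+06 + 3.24e+06) = 11500
Q = 59100.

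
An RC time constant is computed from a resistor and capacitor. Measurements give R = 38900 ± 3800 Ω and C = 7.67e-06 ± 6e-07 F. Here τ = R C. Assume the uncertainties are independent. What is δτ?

Relative error in a monomial: (δτ/τ)² = Σ (nᵢ · δxᵢ/xᵢ)².
  (1·δR/R)² = (1×0.0977)² = 0.00954;  (1·δC/C)² = (1×0.0782)² = 0.00612
δτ/τ = √(0.0157) = 0.125
τ = 0.298 s, so δτ = 0.125 × 0.298 = 0.0373 s.

0.0373 s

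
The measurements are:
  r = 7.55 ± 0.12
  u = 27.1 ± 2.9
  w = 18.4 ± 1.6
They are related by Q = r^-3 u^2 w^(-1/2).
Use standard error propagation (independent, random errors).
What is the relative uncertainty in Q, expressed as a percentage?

22.4%

Since Q is a product/quotient, work with relative uncertainties:
  (-3·δr/r)² = (-3×0.0159)² = 0.00227;  (2·δu/u)² = (2×0.107)² = 0.0458;  (−½·δw/w)² = (-0.5×0.0870)² = 0.00189
δQ/Q = √(0.0500) = 0.224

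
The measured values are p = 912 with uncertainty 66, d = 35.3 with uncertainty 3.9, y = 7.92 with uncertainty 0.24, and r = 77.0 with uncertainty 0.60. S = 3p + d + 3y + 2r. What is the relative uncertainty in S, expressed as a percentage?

Each term contributes (cᵢ δxᵢ)² to (δS)²:
  (3·δp)² = 39200;  (δd)² = 15.2;  (3·δy)² = 0.518;  (2·δr)² = 1.44
δS = √(39200) = 198
S = 2950, so δS/S = 198/2950 = 0.0672.

6.72%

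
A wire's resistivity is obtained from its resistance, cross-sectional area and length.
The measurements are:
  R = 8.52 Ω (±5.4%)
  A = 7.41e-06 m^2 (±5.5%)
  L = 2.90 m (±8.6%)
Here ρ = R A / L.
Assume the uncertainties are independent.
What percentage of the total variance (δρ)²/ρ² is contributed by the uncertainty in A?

(δρ/ρ)² = (1·δR/R)² + (1·δA/A)² + (-1·δL/L)²
  R term: (1×0.0540)² = 0.00292
  A term: (1×0.0550)² = 0.00302
  L term: (-1×0.0860)² = 0.00740
Total = 0.0133. Share from A = 0.00302/0.0133 = 0.227.

22.7%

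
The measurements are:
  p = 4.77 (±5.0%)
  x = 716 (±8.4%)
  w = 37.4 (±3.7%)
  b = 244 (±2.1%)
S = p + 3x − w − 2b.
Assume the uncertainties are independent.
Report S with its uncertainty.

For a sum/difference, combine absolute errors in quadrature:
  (δp)² = 0.0569;  (3·δx)² = 32600;  (δw)² = 1.91;  (2·δb)² = 105
δS = √(32700) = 181
S = 1630.

1630 ± 181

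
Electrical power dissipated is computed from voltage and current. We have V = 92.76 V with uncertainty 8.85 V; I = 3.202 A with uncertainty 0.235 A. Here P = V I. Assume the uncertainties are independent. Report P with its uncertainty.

297.0 ± 35.8 W

Products/powers → add relative errors in quadrature, weighted by exponent:
  (1·δV/V)² = (1×0.0954)² = 0.00910;  (1·δI/I)² = (1×0.0734)² = 0.00539
δP/P = √(0.0145) = 0.120
P = 297.0 W, so δP = 0.120 × 297.0 = 35.8 W.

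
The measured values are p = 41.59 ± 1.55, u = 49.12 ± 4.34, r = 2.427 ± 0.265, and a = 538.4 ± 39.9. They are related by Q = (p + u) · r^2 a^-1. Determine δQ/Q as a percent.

23.6%

Let w = p + u = 90.71. δw = √(δp² + δu²) = √(2.40 + 18.8) = 4.61, so δw/w = 0.0508.
Q is then a monomial in w, r, a:
δQ/Q = √((δw/w)² + (2·δr/r)² + (-1·δa/a)²) = √(0.00258 + 0.0477 + 0.00549) = 0.236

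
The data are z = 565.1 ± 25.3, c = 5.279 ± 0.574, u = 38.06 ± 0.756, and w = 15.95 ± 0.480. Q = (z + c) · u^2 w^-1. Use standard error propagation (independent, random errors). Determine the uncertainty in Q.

Let h = z + c = 570.4. δh = √(δz² + δc²) = √(640 + 0.329) = 25.3, so δh/h = 0.0444.
Q is then a monomial in h, u, w:
δQ/Q = √((δh/h)² + (2·δu/u)² + (-1·δw/w)²) = √(0.00197 + 0.00158 + 0.000906) = 0.0667
Q = 51800, so δQ = 0.0667 × 51800 = 3460.

3460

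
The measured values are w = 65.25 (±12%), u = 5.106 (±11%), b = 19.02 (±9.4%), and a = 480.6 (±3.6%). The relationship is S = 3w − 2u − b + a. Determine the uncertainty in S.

29.3

Each term contributes (cᵢ δxᵢ)² to (δS)²:
  (3·δw)² = 552;  (2·δu)² = 1.26;  (δb)² = 3.20;  (δa)² = 299
δS = √(856) = 29.3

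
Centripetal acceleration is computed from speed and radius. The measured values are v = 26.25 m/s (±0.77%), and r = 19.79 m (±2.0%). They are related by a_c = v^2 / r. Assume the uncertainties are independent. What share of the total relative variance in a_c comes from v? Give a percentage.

(δa_c/a_c)² = (2·δv/v)² + (-1·δr/r)²
  v term: (2×0.00770)² = 0.000237
  r term: (-1×0.0200)² = 0.000400
Total = 0.000637. Share from v = 0.000237/0.000637 = 0.372.

37.2%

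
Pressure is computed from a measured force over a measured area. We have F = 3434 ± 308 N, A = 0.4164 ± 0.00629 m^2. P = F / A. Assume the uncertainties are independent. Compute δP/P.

0.0910

Products/powers → add relative errors in quadrature, weighted by exponent:
  (1·δF/F)² = (1×0.0897)² = 0.00804;  (-1·δA/A)² = (-1×0.0151)² = 0.000228
δP/P = √(0.00827) = 0.0910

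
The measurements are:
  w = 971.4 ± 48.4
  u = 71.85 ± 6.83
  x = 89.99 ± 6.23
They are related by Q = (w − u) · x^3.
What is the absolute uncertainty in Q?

Let h = w − u = 899.5. δh = √(δw² + δu²) = √(2340 + 46.6) = 48.9, so δh/h = 0.0543.
Q is then a monomial in h, x:
δQ/Q = √((δh/h)² + (3·δx/x)²) = √(0.00295 + 0.0431) = 0.215
Q = 6.556e+08, so δQ = 0.215 × 6.556e+08 = 1.41e+08.

1.41e+08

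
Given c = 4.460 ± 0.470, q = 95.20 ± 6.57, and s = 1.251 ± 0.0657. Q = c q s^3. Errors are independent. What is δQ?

168

For a monomial Q ∝ c, q, s^3, fractional errors add in quadrature:
  (1·δc/c)² = (1×0.105)² = 0.0111;  (1·δq/q)² = (1×0.0690)² = 0.00476;  (3·δs/s)² = (3×0.0525)² = 0.0248
δQ/Q = √(0.0407) = 0.202
Q = 831.3, so δQ = 0.202 × 831.3 = 168.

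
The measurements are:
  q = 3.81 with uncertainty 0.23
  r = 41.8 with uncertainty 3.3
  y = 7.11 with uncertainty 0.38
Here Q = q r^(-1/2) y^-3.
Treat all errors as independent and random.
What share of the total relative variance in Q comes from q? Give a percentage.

11.8%

(δQ/Q)² = (1·δq/q)² + (−½·δr/r)² + (-3·δy/y)²
  q term: (1×0.0604)² = 0.00364
  r term: (-0.5×0.0789)² = 0.00156
  y term: (-3×0.0534)² = 0.0257
Total = 0.0309. Share from q = 0.00364/0.0309 = 0.118.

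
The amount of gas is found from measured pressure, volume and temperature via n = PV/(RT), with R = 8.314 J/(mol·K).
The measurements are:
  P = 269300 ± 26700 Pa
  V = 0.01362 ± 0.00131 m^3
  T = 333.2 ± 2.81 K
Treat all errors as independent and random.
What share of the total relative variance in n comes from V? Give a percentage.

48.3%

(δn/n)² = (1·δP/P)² + (1·δV/V)² + (-1·δT/T)²
  P term: (1×0.0991)² = 0.00983
  V term: (1×0.0962)² = 0.00925
  T term: (-1×0.00843)² = 7.11e-05
Total = 0.0192. Share from V = 0.00925/0.0192 = 0.483.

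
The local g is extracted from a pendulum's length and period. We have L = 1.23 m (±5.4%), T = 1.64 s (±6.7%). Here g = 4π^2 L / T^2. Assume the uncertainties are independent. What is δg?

2.61 m/s^2

Products/powers → add relative errors in quadrature, weighted by exponent:
  (1·δL/L)² = (1×0.0540)² = 0.00292;  (-2·δT/T)² = (-2×0.0670)² = 0.0180
δg/g = √(0.0209) = 0.144
g = 18.1 m/s^2, so δg = 0.144 × 18.1 = 2.61 m/s^2.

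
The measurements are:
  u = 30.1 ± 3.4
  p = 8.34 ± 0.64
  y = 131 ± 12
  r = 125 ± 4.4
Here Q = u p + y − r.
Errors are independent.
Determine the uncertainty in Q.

Let w = u·p = 251. δw/w = √((1·δu/u)² + (1·δp/p)²) = √(0.0128 + 0.00589) = 0.137, so δw = 34.3.
Q = w + y − r: δQ = √(δw² + δy² + δr²) = √(1180 + 144 + 19.4) = 36.6

36.6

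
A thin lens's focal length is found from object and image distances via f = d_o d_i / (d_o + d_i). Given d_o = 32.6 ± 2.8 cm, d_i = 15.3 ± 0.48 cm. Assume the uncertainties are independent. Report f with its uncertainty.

∂f/∂d_o = (d_i/(d_o+d_i))² = 0.102;  ∂f/∂d_i = (d_o/(d_o+d_i))² = 0.463
δf = √((∂f/∂d_o · δd_o)² + (∂f/∂d_i · δd_i)²) = √(0.0816 + 0.0494) = 0.362 cm
f = 10.4 cm.

10.4 ± 0.362 cm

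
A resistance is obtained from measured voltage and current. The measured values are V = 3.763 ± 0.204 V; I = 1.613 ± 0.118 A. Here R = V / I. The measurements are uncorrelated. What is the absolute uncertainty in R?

0.212 Ω

Each factor contributes (exponent × relative error)² to (δR/R)²:
  (1·δV/V)² = (1×0.0542)² = 0.00294;  (-1·δI/I)² = (-1×0.0732)² = 0.00535
δR/R = √(0.00829) = 0.0911
R = 2.333 Ω, so δR = 0.0911 × 2.333 = 0.212 Ω.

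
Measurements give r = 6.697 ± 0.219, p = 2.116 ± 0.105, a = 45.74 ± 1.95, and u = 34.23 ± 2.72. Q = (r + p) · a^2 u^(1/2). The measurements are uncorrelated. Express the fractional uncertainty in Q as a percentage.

Let w = r + p = 8.813. δw = √(δr² + δp²) = √(0.0480 + 0.0110) = 0.243, so δw/w = 0.0276.
Q is then a monomial in w, a, u:
δQ/Q = √((δw/w)² + (2·δa/a)² + (½·δu/u)²) = √(0.000759 + 0.00727 + 0.00158) = 0.0980

9.80%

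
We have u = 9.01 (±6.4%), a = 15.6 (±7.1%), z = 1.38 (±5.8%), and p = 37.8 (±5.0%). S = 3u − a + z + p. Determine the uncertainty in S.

2.79

For a sum/difference, combine absolute errors in quadrature:
  (3·δu)² = 2.99;  (δa)² = 1.23;  (δz)² = 0.00641;  (δp)² = 3.57
δS = √(7.80) = 2.79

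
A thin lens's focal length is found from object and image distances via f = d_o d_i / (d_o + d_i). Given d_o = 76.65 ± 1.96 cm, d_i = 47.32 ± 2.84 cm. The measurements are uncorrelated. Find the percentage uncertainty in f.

3.84%

∂f/∂d_o = (d_i/(d_o+d_i))² = 0.146;  ∂f/∂d_i = (d_o/(d_o+d_i))² = 0.382
δf = √((∂f/∂d_o · δd_o)² + (∂f/∂d_i · δd_i)²) = √(0.0816 + 1.18) = 1.12 cm
f = 29.26 cm, so δf/f = 1.12/29.26 = 0.0384.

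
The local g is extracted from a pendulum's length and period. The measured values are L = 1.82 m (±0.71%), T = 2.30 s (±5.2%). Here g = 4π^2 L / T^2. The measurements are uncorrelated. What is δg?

Relative error in a monomial: (δg/g)² = Σ (nᵢ · δxᵢ/xᵢ)².
  (1·δL/L)² = (1×0.00710)² = 5.04e-05;  (-2·δT/T)² = (-2×0.0520)² = 0.0108
δg/g = √(0.0109) = 0.104
g = 13.6 m/s^2, so δg = 0.104 × 13.6 = 1.42 m/s^2.

1.42 m/s^2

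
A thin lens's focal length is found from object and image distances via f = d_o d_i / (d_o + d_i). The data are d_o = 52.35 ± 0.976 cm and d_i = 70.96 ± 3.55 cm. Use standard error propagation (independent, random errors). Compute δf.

0.717 cm

∂f/∂d_o = (d_i/(d_o+d_i))² = 0.331;  ∂f/∂d_i = (d_o/(d_o+d_i))² = 0.180
δf = √((∂f/∂d_o · δd_o)² + (∂f/∂d_i · δd_i)²) = √(0.104 + 0.409) = 0.717 cm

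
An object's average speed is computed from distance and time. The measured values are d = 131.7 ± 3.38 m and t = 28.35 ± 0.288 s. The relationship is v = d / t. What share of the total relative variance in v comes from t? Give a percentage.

(δv/v)² = (1·δd/d)² + (-1·δt/t)²
  d term: (1×0.0257)² = 0.000659
  t term: (-1×0.0102)² = 0.000103
Total = 0.000762. Share from t = 0.000103/0.000762 = 0.135.

13.5%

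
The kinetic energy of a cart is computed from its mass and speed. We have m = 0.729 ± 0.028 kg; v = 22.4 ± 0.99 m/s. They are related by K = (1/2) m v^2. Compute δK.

Relative error in a monomial: (δK/K)² = Σ (nᵢ · δxᵢ/xᵢ)².
  (1·δm/m)² = (1×0.0384)² = 0.00148;  (2·δv/v)² = (2×0.0442)² = 0.00781
δK/K = √(0.00929) = 0.0964
K = 183 J, so δK = 0.0964 × 183 = 17.6 J.

17.6 J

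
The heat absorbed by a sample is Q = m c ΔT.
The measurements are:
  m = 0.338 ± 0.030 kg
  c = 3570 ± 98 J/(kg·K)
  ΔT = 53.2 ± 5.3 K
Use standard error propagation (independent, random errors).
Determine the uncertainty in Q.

Q is a product of powers, so relative uncertainties combine in quadrature:
  (1·δm/m)² = (1×0.0888)² = 0.00788;  (1·δc/c)² = (1×0.0275)² = 0.000754;  (1·δΔT/ΔT)² = (1×0.0996)² = 0.00992
δQ/Q = √(0.0186) = 0.136
Q = 64200 J, so δQ = 0.136 × 64200 = 8740 J.

8740 J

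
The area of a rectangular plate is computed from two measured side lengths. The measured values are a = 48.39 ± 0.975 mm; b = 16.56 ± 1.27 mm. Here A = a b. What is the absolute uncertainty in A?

For a monomial A ∝ a, b, fractional errors add in quadrature:
  (1·δa/a)² = (1×0.0201)² = 0.000406;  (1·δb/b)² = (1×0.0767)² = 0.00588
δA/A = √(0.00629) = 0.0793
A = 801.3 mm^2, so δA = 0.0793 × 801.3 = 63.5 mm^2.

63.5 mm^2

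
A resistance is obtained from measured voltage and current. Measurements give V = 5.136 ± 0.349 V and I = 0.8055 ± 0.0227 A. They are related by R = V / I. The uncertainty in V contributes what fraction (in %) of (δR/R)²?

(δR/R)² = (1·δV/V)² + (-1·δI/I)²
  V term: (1×0.0680)² = 0.00462
  I term: (-1×0.0282)² = 0.000794
Total = 0.00541. Share from V = 0.00462/0.00541 = 0.853.

85.3%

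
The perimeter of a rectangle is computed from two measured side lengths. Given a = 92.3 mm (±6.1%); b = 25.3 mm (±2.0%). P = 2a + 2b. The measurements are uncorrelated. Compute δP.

Absolute uncertainties add in quadrature for a linear combination:
  (2·δa)² = 127;  (2·δb)² = 1.02
δP = √(128) = 11.3 mm

11.3 mm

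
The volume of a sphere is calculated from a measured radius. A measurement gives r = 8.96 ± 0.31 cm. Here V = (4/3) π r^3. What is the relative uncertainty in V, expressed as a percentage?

10.4%

V ∝ r^3, so δV/V = |3| · δr/r = 3 × 0.0346 = 0.104.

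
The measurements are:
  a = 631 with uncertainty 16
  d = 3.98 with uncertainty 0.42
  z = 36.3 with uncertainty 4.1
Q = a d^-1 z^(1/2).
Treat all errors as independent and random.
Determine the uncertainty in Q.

Products/powers → add relative errors in quadrature, weighted by exponent:
  (1·δa/a)² = (1×0.0254)² = 0.000643;  (-1·δd/d)² = (-1×0.106)² = 0.0111;  (½·δz/z)² = (0.5×0.113)² = 0.00319
δQ/Q = √(0.0150) = 0.122
Q = 955, so δQ = 0.122 × 955 = 117.

117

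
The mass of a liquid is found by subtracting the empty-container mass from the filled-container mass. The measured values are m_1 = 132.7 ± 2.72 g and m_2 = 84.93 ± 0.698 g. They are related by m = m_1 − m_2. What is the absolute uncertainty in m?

2.81 g

For a sum/difference, combine absolute errors in quadrature:
  (δm_1)² = 7.40;  (δm_2)² = 0.487
δm = √(7.89) = 2.81 g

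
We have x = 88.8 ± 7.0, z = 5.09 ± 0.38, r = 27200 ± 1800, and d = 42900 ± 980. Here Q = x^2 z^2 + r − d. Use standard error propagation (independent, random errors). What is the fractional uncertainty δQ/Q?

0.235

Let p = x^2·z^2 = 2.04e+05. δp/p = √((2·δx/x)² + (2·δz/z)²) = √(0.0249 + 0.0223) = 0.217, so δp = 44400.
Q = p + r − d: δQ = √(δp² + δr² + δd²) = √(1.97e+09 + 3.24e+06 + 9.6e+05) = 44400
Q = 1.89e+05, so δQ/Q = 44400/1.89e+05 = 0.235.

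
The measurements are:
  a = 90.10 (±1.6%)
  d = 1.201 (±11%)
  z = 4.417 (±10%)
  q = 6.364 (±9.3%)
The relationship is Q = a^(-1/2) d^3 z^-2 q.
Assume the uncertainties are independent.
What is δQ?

0.0236

Products/powers → add relative errors in quadrature, weighted by exponent:
  (−½·δa/a)² = (-0.5×0.0160)² = 6.4e-05;  (3·δd/d)² = (3×0.110)² = 0.109;  (-2·δz/z)² = (-2×0.100)² = 0.0400;  (1·δq/q)² = (1×0.0930)² = 0.00865
δQ/Q = √(0.158) = 0.397
Q = 0.05953, so δQ = 0.397 × 0.05953 = 0.0236.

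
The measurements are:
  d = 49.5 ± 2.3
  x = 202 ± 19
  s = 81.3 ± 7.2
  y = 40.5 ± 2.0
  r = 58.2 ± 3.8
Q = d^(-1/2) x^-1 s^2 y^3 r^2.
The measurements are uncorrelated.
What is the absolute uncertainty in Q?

For a monomial Q ∝ d^(-1/2), x^-1, s^2, y^3, r^2, fractional errors add in quadrature:
  (−½·δd/d)² = (-0.5×0.0465)² = 0.000540;  (-1·δx/x)² = (-1×0.0941)² = 0.00885;  (2·δs/s)² = (2×0.0886)² = 0.0314;  (3·δy/y)² = (3×0.0494)² = 0.0219;  (2·δr/r)² = (2×0.0653)² = 0.0171
δQ/Q = √(0.0798) = 0.282
Q = 1.05e+09, so δQ = 0.282 × 1.05e+09 = 2.96e+08.

2.96e+08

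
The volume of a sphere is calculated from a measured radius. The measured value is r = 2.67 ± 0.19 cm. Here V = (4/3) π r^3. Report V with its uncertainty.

V ∝ r^3, so δV/V = |3| · δr/r = 3 × 0.0712 = 0.213.
V = 79.7 cm^3, so δV = 0.213 × 79.7 = 17.0 cm^3.

79.7 ± 17.0 cm^3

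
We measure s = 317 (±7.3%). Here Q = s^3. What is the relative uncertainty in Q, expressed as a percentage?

21.9%

Products/powers → add relative errors in quadrature, weighted by exponent:
  (3·δs/s)² = (3×0.0730)² = 0.0480
δQ/Q = √(0.0480) = 0.219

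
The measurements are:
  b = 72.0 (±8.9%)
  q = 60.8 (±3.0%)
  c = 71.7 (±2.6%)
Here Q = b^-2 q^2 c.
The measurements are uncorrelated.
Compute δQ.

Q is a product of powers, so relative uncertainties combine in quadrature:
  (-2·δb/b)² = (-2×0.0890)² = 0.0317;  (2·δq/q)² = (2×0.0300)² = 0.00360;  (1·δc/c)² = (1×0.0260)² = 0.000676
δQ/Q = √(0.0360) = 0.190
Q = 51.1, so δQ = 0.190 × 51.1 = 9.70.

9.70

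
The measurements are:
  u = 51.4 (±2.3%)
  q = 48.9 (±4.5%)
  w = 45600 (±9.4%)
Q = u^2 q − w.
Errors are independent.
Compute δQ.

9350

Let p = u^2·q = 1.29e+05. δp/p = √((2·δu/u)² + (1·δq/q)²) = √(0.00212 + 0.00202) = 0.0644, so δp = 8310.
Q = p − w: δQ = √(δp² + δw²) = √(6.91e+07 + 1.84e+07) = 9350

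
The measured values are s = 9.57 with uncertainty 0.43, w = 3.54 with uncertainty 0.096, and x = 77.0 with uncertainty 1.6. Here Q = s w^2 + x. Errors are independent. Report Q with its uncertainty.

197 ± 8.60

Let p = s·w^2 = 120. δp/p = √((1·δs/s)² + (2·δw/w)²) = √(0.00202 + 0.00294) = 0.0704, so δp = 8.45.
Q = p + x: δQ = √(δp² + δx²) = √(71.3 + 2.56) = 8.60
Q = 197.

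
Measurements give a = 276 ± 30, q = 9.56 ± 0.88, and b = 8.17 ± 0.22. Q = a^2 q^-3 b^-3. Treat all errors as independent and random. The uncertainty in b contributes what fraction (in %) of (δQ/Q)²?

5.02%

(δQ/Q)² = (2·δa/a)² + (-3·δq/q)² + (-3·δb/b)²
  a term: (2×0.109)² = 0.0473
  q term: (-3×0.0921)² = 0.0763
  b term: (-3×0.0269)² = 0.00653
Total = 0.130. Share from b = 0.00653/0.130 = 0.0502.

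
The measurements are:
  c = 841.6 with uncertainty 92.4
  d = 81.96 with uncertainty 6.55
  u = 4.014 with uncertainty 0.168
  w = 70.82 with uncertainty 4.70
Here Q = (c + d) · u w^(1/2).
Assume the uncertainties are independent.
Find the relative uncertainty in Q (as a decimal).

0.114

Let h = c + d = 923.6. δh = √(δc² + δd²) = √(8540 + 42.9) = 92.6, so δh/h = 0.100.
Q is then a monomial in h, u, w:
δQ/Q = √((δh/h)² + (1·δu/u)² + (½·δw/w)²) = √(0.0101 + 0.00175 + 0.00110) = 0.114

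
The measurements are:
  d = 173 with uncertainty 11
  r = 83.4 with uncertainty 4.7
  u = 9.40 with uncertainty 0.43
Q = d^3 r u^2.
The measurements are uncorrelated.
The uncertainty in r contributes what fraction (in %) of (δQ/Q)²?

6.63%

(δQ/Q)² = (3·δd/d)² + (1·δr/r)² + (2·δu/u)²
  d term: (3×0.0636)² = 0.0364
  r term: (1×0.0564)² = 0.00318
  u term: (2×0.0457)² = 0.00837
Total = 0.0479. Share from r = 0.00318/0.0479 = 0.0663.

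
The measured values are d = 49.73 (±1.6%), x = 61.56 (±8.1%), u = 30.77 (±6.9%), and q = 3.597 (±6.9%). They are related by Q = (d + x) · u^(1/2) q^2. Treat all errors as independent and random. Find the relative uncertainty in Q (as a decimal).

0.149

Let w = d + x = 111.3. δw = √(δd² + δx²) = √(0.633 + 24.9) = 5.05, so δw/w = 0.0454.
Q is then a monomial in w, u, q:
δQ/Q = √((δw/w)² + (½·δu/u)² + (2·δq/q)²) = √(0.00206 + 0.00119 + 0.0190) = 0.149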